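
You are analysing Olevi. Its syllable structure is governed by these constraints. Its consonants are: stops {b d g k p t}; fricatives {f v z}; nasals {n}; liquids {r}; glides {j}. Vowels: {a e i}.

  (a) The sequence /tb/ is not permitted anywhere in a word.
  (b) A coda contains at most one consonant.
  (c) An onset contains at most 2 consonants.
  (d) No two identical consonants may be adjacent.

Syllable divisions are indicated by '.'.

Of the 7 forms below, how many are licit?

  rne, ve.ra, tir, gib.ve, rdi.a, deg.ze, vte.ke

rne — σ1 onset /rn/ (2C), coda /∅/ ok → licit
ve.ra — σ1 onset /v/, coda /∅/ ok; σ2 onset /r/, coda /∅/ ok → licit
tir — σ1 onset /t/, coda /r/ ok → licit
gib.ve — σ1 onset /g/, coda /b/ ok; σ2 onset /v/, coda /∅/ ok → licit
rdi.a — σ1 onset /rd/ (2C), coda /∅/ ok; σ2 onset /∅/, coda /∅/ ok → licit
deg.ze — σ1 onset /d/, coda /g/ ok; σ2 onset /z/, coda /∅/ ok → licit
vte.ke — σ1 onset /vt/ (2C), coda /∅/ ok; σ2 onset /k/, coda /∅/ ok → licit
Licit: rne, ve.ra, tir, gib.ve, rdi.a, deg.ze, vte.ke → 7.

7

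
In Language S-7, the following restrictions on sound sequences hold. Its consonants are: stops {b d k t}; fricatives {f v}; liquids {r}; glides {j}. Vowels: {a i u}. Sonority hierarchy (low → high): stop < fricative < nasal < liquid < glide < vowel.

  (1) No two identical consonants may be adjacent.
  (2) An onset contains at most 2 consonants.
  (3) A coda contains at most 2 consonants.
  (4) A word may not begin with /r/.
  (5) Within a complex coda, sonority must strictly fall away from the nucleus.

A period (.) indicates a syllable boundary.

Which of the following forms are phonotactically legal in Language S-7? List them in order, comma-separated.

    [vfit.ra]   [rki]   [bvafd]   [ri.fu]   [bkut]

[vfit.ra] — σ1 onset /vf/ (2C), coda /t/ ok; σ2 onset /r/, coda /∅/ ok → phonotactically legal
[rki] — violates constraint 4: word begins with /r/ → phonotactically illegal
[bvafd] — σ1 onset /bv/ (2C), coda /fd/ (2→1 falls) ok → phonotactically legal
[ri.fu] — violates constraint 4: word begins with /r/ → phonotactically illegal
[bkut] — σ1 onset /bk/ (2C), coda /t/ ok → phonotactically legal

[vfit.ra], [bvafd], [bkut]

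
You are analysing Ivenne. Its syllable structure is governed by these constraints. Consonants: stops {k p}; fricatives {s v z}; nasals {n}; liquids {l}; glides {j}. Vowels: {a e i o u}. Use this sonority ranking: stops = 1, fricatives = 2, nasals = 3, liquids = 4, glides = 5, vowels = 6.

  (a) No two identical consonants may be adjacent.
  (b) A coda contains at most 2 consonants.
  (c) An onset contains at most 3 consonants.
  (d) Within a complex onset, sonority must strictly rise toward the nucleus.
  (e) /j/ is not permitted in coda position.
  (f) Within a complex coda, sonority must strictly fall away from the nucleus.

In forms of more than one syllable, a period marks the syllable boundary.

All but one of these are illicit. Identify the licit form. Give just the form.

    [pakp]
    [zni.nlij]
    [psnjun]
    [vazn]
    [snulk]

[snulk]

[pakp] — violates constraint (f): syllable 1 coda /kp/: /k/ (stop, 1) → /p/ (stop, 1) does not fall → illicit
[zni.nlij] — violates constraint (e): syllable 2 coda contains /j/ → illicit
[psnjun] — violates constraint (c): syllable 1 onset /psnj/ has 4 consonants (> 3) → illicit
[vazn] — violates constraint (f): syllable 1 coda /zn/: /z/ (fricative, 2) → /n/ (nasal, 3) does not fall → illicit
[snulk] — σ1 onset /sn/ (2→3 rises), coda /lk/ (4→1 falls) ok → licit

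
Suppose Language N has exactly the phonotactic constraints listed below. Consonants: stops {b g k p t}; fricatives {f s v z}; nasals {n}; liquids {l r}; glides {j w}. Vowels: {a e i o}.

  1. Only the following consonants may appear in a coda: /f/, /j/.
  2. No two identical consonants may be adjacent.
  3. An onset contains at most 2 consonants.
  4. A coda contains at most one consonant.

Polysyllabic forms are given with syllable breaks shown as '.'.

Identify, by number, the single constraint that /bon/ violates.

/bon/: syllable 1 coda contains /n/, which is not a licensed coda consonant.
This is a violation of constraint 1: "Only the following consonants may appear in a coda: /f/, /j/."
The remaining constraints (2, 3, 4) are satisfied.

1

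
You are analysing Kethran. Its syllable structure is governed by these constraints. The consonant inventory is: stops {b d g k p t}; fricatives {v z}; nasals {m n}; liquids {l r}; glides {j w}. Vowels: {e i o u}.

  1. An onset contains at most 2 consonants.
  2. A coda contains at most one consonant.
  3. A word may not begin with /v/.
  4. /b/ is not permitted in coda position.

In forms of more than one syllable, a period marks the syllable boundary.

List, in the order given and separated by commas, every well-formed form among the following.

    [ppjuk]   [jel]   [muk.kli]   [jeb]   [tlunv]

[ppjuk] — violates constraint 1: syllable 1 onset /ppj/ has 3 consonants (> 2) → ill-formed
[jel] — σ1 onset /j/, coda /l/ ok → well-formed
[muk.kli] — σ1 onset /m/, coda /k/ ok; σ2 onset /kl/ (2C), coda /∅/ ok → well-formed
[jeb] — violates constraint 4: syllable 1 coda contains /b/ → ill-formed
[tlunv] — violates constraint 2: syllable 1 coda /nv/ has 2 consonants (> 1) → ill-formed

[jel], [muk.kli]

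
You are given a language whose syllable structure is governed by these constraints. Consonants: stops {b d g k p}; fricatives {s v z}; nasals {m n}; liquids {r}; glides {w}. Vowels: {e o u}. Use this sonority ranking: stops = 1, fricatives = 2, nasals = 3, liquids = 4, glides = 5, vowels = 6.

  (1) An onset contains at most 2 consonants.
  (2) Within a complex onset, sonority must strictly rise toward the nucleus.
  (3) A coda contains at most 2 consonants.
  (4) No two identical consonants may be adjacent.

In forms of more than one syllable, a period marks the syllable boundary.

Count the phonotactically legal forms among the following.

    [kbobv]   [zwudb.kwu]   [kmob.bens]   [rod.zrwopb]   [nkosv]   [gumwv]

1

[kbobv] — violates constraint 2: syllable 1 onset /kb/: /k/ (stop, 1) → /b/ (stop, 1) does not rise → phonotactically illegal
[zwudb.kwu] — σ1 onset /zw/ (2→5 rises), coda /db/ (2C) ok; σ2 onset /kw/ (1→5 rises), coda /∅/ ok → phonotactically legal
[kmob.bens] — violates constraint 4: adjacent identical consonants /bb/ → phonotactically illegal
[rod.zrwopb] — violates constraint 1: syllable 2 onset /zrw/ has 3 consonants (> 2) → phonotactically illegal
[nkosv] — violates constraint 2: syllable 1 onset /nk/: /n/ (nasal, 3) → /k/ (stop, 1) does not rise → phonotactically illegal
[gumwv] — violates constraint 3: syllable 1 coda /mwv/ has 3 consonants (> 2) → phonotactically illegal
Phonotactically legal: [zwudb.kwu] → 1.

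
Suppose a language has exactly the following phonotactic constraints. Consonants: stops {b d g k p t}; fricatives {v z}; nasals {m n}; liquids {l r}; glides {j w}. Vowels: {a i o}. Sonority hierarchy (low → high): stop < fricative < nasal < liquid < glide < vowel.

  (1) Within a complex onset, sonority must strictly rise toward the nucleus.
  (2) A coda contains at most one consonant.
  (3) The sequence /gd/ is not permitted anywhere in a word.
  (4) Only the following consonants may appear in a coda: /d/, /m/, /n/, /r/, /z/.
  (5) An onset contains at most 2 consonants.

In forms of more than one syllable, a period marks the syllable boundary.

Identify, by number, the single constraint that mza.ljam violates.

mza.ljam: syllable 1 onset /mz/: /m/ (nasal, 3) → /z/ (fricative, 2) does not rise.
This is a violation of constraint 1: "Within a complex onset, sonority must strictly rise toward the nucleus."
The remaining constraints (2, 3, 4, 5) are satisfied.

1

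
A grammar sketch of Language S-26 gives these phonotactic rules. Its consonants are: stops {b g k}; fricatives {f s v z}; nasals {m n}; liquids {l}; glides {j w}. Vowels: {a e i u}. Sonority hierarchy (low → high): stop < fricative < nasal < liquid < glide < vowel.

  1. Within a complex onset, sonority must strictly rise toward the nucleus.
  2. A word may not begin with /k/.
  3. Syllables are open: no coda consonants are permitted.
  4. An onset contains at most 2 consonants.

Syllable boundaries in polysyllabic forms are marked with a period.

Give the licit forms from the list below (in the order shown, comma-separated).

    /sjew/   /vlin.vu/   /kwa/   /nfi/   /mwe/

/mwe/

/sjew/ — violates constraint 3: syllable 1 coda /w/ has 1 consonant (> 0) → illicit
/vlin.vu/ — violates constraint 3: syllable 1 coda /n/ has 1 consonant (> 0) → illicit
/kwa/ — violates constraint 2: word begins with /k/ → illicit
/nfi/ — violates constraint 1: syllable 1 onset /nf/: /n/ (nasal, 3) → /f/ (fricative, 2) does not rise → illicit
/mwe/ — σ1 onset /mw/ (3→5 rises), coda /∅/ ok → licit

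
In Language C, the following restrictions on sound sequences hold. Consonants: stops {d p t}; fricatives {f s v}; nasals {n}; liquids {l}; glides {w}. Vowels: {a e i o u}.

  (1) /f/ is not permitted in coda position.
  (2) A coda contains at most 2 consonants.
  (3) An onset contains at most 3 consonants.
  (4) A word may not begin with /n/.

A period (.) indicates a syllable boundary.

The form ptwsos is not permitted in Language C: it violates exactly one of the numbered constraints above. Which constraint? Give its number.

3

ptwsos: syllable 1 onset /ptws/ has 4 consonants (> 3).
This is a violation of constraint 3: "An onset contains at most 3 consonants."
The remaining constraints (1, 2, 4) are satisfied.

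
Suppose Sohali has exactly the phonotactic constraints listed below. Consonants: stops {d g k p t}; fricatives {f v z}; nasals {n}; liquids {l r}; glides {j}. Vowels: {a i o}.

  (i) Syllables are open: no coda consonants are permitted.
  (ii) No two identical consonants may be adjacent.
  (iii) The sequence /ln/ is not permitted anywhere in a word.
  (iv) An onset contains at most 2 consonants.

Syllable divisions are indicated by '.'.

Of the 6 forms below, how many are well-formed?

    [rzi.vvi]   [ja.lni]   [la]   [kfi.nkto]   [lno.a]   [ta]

[rzi.vvi] — violates constraint (ii): adjacent identical consonants /vv/ → ill-formed
[ja.lni] — violates constraint (iii): contains banned sequence /ln/ → ill-formed
[la] — σ1 onset /l/, coda /∅/ ok → well-formed
[kfi.nkto] — violates constraint (iv): syllable 2 onset /nkt/ has 3 consonants (> 2) → ill-formed
[lno.a] — violates constraint (iii): contains banned sequence /ln/ → ill-formed
[ta] — σ1 onset /t/, coda /∅/ ok → well-formed
Well-formed: [la], [ta] → 2.

2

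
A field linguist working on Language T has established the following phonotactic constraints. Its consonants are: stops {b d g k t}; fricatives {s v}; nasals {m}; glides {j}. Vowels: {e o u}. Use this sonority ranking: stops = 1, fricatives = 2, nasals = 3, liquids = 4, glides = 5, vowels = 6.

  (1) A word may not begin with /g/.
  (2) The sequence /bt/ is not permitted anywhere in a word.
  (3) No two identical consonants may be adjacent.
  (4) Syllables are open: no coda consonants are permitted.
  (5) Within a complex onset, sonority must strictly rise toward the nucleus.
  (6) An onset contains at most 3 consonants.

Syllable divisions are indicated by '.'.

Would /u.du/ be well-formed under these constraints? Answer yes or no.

yes

/u.du/ — σ1 onset /∅/, coda /∅/ ok; σ2 onset /d/, coda /∅/ ok → well-formed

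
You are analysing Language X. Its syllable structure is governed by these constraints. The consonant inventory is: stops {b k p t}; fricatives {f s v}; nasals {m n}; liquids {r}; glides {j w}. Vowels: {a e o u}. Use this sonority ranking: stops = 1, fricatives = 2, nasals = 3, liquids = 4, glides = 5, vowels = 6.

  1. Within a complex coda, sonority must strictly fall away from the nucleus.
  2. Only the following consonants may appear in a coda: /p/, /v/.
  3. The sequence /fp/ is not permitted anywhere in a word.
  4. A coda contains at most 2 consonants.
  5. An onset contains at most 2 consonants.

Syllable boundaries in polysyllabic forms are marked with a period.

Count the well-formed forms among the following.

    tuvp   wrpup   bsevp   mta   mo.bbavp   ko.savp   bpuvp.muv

6

tuvp — σ1 onset /t/, coda /vp/ (2→1 falls) ok → well-formed
wrpup — violates constraint 5: syllable 1 onset /wrp/ has 3 consonants (> 2) → ill-formed
bsevp — σ1 onset /bs/ (2C), coda /vp/ (2→1 falls) ok → well-formed
mta — σ1 onset /mt/ (2C), coda /∅/ ok → well-formed
mo.bbavp — σ1 onset /m/, coda /∅/ ok; σ2 onset /bb/ (2C), coda /vp/ (2→1 falls) ok → well-formed
ko.savp — σ1 onset /k/, coda /∅/ ok; σ2 onset /s/, coda /vp/ (2→1 falls) ok → well-formed
bpuvp.muv — σ1 onset /bp/ (2C), coda /vp/ (2→1 falls) ok; σ2 onset /m/, coda /v/ ok → well-formed
Well-formed: tuvp, bsevp, mta, mo.bbavp, ko.savp, bpuvp.muv → 6.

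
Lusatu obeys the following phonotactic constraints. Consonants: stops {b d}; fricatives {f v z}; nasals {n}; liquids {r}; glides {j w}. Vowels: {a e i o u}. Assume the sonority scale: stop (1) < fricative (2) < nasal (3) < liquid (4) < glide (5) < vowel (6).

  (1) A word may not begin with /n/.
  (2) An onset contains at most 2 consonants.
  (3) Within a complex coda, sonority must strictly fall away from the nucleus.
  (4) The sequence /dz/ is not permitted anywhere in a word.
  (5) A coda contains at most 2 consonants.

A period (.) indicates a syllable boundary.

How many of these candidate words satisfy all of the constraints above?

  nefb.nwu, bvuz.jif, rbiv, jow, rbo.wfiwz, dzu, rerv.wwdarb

nefb.nwu — violates constraint 1: word begins with /n/ → not permitted
bvuz.jif — σ1 onset /bv/ (2C), coda /z/ ok; σ2 onset /j/, coda /f/ ok → permitted
rbiv — σ1 onset /rb/ (2C), coda /v/ ok → permitted
jow — σ1 onset /j/, coda /w/ ok → permitted
rbo.wfiwz — σ1 onset /rb/ (2C), coda /∅/ ok; σ2 onset /wf/ (2C), coda /wz/ (5→2 falls) ok → permitted
dzu — violates constraint 4: contains banned sequence /dz/ → not permitted
rerv.wwdarb — violates constraint 2: syllable 2 onset /wwd/ has 3 consonants (> 2) → not permitted
Permitted: bvuz.jif, rbiv, jow, rbo.wfiwz → 4.

4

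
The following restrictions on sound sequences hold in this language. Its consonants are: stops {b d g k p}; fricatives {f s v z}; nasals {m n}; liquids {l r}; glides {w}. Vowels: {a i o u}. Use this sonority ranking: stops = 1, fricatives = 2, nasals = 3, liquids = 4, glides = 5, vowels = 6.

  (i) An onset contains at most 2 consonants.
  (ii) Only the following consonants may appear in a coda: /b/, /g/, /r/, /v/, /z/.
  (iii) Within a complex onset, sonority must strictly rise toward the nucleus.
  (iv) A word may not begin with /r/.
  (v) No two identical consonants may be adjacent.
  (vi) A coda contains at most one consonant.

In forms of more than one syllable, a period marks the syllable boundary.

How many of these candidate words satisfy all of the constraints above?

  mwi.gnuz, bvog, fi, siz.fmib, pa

5

mwi.gnuz — σ1 onset /mw/ (3→5 rises), coda /∅/ ok; σ2 onset /gn/ (1→3 rises), coda /z/ ok → phonotactically legal
bvog — σ1 onset /bv/ (1→2 rises), coda /g/ ok → phonotactically legal
fi — σ1 onset /f/, coda /∅/ ok → phonotactically legal
siz.fmib — σ1 onset /s/, coda /z/ ok; σ2 onset /fm/ (2→3 rises), coda /b/ ok → phonotactically legal
pa — σ1 onset /p/, coda /∅/ ok → phonotactically legal
Phonotactically legal: mwi.gnuz, bvog, fi, siz.fmib, pa → 5.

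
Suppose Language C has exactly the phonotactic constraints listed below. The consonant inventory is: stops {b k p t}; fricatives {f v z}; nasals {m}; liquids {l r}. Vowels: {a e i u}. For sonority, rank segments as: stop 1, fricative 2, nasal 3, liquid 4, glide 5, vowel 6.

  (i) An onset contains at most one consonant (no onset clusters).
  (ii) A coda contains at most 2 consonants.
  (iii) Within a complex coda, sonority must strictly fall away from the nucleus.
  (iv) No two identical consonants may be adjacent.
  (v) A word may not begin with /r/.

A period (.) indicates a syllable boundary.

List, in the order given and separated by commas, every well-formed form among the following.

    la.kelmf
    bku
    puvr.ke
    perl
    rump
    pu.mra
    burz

la.kelmf — violates constraint (ii): syllable 2 coda /lmf/ has 3 consonants (> 2) → ill-formed
bku — violates constraint (i): syllable 1 onset /bk/ has 2 consonants (> 1) → ill-formed
puvr.ke — violates constraint (iii): syllable 1 coda /vr/: /v/ (fricative, 2) → /r/ (liquid, 4) does not fall → ill-formed
perl — violates constraint (iii): syllable 1 coda /rl/: /r/ (liquid, 4) → /l/ (liquid, 4) does not fall → ill-formed
rump — violates constraint (v): word begins with /r/ → ill-formed
pu.mra — violates constraint (i): syllable 2 onset /mr/ has 2 consonants (> 1) → ill-formed
burz — σ1 onset /b/, coda /rz/ (4→2 falls) ok → well-formed

burz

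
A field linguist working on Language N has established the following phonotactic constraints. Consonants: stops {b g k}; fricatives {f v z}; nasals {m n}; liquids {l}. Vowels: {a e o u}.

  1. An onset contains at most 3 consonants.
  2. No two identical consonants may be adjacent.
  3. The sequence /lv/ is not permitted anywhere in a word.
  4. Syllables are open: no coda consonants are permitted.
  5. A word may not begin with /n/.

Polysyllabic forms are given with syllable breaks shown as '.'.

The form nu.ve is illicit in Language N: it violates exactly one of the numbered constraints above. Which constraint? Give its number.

nu.ve: word begins with /n/.
This is a violation of constraint 5: "A word may not begin with /n/."
The remaining constraints (1, 2, 3, 4) are satisfied.

5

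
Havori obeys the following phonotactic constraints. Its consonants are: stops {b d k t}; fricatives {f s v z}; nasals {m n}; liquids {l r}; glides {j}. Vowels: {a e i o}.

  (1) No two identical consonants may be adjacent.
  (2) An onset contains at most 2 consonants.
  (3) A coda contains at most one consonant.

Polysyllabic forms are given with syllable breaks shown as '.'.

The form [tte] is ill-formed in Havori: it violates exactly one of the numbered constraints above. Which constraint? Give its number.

1

[tte]: adjacent identical consonants /tt/.
This is a violation of constraint 1: "No two identical consonants may be adjacent."
The remaining constraints (2, 3) are satisfied.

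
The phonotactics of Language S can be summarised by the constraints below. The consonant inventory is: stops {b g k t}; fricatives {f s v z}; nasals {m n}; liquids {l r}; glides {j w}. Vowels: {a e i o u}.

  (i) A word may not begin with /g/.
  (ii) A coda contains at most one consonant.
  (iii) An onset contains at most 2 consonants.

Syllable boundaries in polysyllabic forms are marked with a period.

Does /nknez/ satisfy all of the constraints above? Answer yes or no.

no

/nknez/ — violates constraint (iii): syllable 1 onset /nkn/ has 3 consonants (> 2) → ill-formed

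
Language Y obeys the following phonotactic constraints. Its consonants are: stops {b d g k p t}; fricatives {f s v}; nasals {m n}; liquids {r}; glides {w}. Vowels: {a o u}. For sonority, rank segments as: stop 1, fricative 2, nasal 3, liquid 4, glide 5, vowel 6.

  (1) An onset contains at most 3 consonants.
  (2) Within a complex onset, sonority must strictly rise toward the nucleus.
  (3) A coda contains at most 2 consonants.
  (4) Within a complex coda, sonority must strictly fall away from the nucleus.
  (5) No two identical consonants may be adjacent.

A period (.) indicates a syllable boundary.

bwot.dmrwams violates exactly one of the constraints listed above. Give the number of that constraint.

1

bwot.dmrwams: syllable 2 onset /dmrw/ has 4 consonants (> 3).
This is a violation of constraint 1: "An onset contains at most 3 consonants."
The remaining constraints (2, 3, 4, 5) are satisfied.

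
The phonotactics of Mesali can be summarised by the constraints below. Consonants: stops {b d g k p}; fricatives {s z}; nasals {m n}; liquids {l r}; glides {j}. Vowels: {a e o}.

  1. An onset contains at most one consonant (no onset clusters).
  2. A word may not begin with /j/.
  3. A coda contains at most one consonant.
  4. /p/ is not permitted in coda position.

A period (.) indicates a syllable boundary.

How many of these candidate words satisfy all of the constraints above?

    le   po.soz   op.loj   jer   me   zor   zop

le — σ1 onset /l/, coda /∅/ ok → phonotactically legal
po.soz — σ1 onset /p/, coda /∅/ ok; σ2 onset /s/, coda /z/ ok → phonotactically legal
op.loj — violates constraint 4: syllable 1 coda contains /p/ → phonotactically illegal
jer — violates constraint 2: word begins with /j/ → phonotactically illegal
me — σ1 onset /m/, coda /∅/ ok → phonotactically legal
zor — σ1 onset /z/, coda /r/ ok → phonotactically legal
zop — violates constraint 4: syllable 1 coda contains /p/ → phonotactically illegal
Phonotactically legal: le, po.soz, me, zor → 4.

4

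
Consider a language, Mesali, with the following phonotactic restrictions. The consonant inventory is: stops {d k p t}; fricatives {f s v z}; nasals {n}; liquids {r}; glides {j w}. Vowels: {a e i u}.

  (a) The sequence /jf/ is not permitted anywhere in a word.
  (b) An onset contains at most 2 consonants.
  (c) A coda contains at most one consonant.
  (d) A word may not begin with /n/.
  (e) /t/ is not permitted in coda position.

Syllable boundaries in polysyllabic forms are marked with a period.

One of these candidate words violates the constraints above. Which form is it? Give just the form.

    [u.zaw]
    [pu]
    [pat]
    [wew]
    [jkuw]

[pat]

[u.zaw] — σ1 onset /∅/, coda /∅/ ok; σ2 onset /z/, coda /w/ ok → permitted
[pu] — σ1 onset /p/, coda /∅/ ok → permitted
[pat] — violates constraint (e): syllable 1 coda contains /t/ → not permitted
[wew] — σ1 onset /w/, coda /w/ ok → permitted
[jkuw] — σ1 onset /jk/ (2C), coda /w/ ok → permitted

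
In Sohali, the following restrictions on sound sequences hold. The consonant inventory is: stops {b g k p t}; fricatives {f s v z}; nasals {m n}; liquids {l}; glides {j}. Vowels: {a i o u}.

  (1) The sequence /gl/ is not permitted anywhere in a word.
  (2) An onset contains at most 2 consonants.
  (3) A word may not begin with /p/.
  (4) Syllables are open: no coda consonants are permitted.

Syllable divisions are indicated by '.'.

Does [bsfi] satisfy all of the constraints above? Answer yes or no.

[bsfi] — violates constraint 2: syllable 1 onset /bsf/ has 3 consonants (> 2) → ill-formed

no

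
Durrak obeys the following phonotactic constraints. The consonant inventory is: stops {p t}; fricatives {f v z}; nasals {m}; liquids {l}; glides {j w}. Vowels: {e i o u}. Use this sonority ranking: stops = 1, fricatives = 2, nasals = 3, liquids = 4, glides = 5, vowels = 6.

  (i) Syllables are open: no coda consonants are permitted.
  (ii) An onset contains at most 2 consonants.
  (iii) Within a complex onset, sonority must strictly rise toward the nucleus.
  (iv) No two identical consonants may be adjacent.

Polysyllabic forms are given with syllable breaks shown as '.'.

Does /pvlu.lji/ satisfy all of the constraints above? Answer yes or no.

/pvlu.lji/ — violates constraint (ii): syllable 1 onset /pvl/ has 3 consonants (> 2) → ill-formed

no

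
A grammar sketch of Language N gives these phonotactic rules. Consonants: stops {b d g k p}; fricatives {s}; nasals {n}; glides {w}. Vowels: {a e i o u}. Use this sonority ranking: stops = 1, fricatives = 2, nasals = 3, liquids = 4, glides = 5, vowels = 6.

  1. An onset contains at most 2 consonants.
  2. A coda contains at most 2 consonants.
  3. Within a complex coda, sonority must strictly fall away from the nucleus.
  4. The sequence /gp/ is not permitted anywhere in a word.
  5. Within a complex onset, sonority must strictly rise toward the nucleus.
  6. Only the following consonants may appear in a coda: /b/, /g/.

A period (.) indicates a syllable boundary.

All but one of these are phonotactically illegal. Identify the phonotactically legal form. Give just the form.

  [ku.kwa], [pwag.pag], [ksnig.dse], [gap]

[ku.kwa]

[ku.kwa] — σ1 onset /k/, coda /∅/ ok; σ2 onset /kw/ (1→5 rises), coda /∅/ ok → phonotactically legal
[pwag.pag] — violates constraint 4: contains banned sequence /gp/ → phonotactically illegal
[ksnig.dse] — violates constraint 1: syllable 1 onset /ksn/ has 3 consonants (> 2) → phonotactically illegal
[gap] — violates constraint 6: syllable 1 coda contains /p/, which is not a licensed coda consonant → phonotactically illegal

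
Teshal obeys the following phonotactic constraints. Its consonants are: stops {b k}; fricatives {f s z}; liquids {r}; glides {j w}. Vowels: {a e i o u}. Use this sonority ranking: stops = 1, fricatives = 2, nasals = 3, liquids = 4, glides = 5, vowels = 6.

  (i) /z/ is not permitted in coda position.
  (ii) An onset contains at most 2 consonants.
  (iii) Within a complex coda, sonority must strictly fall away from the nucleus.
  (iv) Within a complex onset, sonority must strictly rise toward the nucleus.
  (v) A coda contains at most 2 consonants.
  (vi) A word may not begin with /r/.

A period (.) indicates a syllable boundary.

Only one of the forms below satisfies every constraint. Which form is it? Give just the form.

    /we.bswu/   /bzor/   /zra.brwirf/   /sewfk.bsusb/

/bzor/

/we.bswu/ — violates constraint (ii): syllable 2 onset /bsw/ has 3 consonants (> 2) → not permitted
/bzor/ — σ1 onset /bz/ (1→2 rises), coda /r/ ok → permitted
/zra.brwirf/ — violates constraint (ii): syllable 2 onset /brw/ has 3 consonants (> 2) → not permitted
/sewfk.bsusb/ — violates constraint (v): syllable 1 coda /wfk/ has 3 consonants (> 2) → not permitted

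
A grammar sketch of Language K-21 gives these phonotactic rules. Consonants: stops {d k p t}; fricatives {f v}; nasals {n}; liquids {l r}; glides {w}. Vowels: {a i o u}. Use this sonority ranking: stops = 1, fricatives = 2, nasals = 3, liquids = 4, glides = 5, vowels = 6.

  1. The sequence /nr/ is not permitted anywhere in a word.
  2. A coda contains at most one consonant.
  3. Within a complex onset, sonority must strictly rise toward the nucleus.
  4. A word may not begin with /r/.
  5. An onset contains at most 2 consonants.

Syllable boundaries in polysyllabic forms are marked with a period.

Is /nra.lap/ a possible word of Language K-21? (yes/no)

/nra.lap/ — violates constraint 1: contains banned sequence /nr/ → phonotactically illegal

no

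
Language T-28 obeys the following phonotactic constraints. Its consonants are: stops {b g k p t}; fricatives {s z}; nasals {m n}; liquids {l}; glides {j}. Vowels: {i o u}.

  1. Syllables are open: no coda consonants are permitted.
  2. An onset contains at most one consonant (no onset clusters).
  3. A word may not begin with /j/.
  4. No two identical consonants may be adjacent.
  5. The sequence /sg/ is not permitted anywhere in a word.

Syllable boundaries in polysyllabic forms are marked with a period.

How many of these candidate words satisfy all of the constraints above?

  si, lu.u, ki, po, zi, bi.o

si — σ1 onset /s/, coda /∅/ ok → permitted
lu.u — σ1 onset /l/, coda /∅/ ok; σ2 onset /∅/, coda /∅/ ok → permitted
ki — σ1 onset /k/, coda /∅/ ok → permitted
po — σ1 onset /p/, coda /∅/ ok → permitted
zi — σ1 onset /z/, coda /∅/ ok → permitted
bi.o — σ1 onset /b/, coda /∅/ ok; σ2 onset /∅/, coda /∅/ ok → permitted
Permitted: si, lu.u, ki, po, zi, bi.o → 6.

6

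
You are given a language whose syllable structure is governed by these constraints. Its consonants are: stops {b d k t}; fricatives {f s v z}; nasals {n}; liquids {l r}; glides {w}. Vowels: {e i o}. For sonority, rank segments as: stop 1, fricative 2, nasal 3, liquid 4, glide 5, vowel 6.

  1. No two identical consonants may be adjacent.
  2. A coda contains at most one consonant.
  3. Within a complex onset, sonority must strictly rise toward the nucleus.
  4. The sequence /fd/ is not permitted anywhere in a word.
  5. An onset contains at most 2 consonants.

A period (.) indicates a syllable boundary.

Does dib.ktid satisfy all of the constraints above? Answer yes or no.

no

dib.ktid — violates constraint 3: syllable 2 onset /kt/: /k/ (stop, 1) → /t/ (stop, 1) does not rise → ill-formed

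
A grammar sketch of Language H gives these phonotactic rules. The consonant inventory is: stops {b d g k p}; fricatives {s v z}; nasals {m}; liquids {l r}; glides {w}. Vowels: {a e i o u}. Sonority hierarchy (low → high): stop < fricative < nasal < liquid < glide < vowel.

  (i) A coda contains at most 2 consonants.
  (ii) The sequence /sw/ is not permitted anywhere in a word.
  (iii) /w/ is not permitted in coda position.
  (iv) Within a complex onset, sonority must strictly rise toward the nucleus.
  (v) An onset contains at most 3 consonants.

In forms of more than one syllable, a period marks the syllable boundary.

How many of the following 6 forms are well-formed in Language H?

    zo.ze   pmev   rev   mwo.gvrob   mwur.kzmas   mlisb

6

zo.ze — σ1 onset /z/, coda /∅/ ok; σ2 onset /z/, coda /∅/ ok → well-formed
pmev — σ1 onset /pm/ (1→3 rises), coda /v/ ok → well-formed
rev — σ1 onset /r/, coda /v/ ok → well-formed
mwo.gvrob — σ1 onset /mw/ (3→5 rises), coda /∅/ ok; σ2 onset /gvr/ (1→2→4 rises), coda /b/ ok → well-formed
mwur.kzmas — σ1 onset /mw/ (3→5 rises), coda /r/ ok; σ2 onset /kzm/ (1→2→3 rises), coda /s/ ok → well-formed
mlisb — σ1 onset /ml/ (3→4 rises), coda /sb/ (2C) ok → well-formed
Well-formed: zo.ze, pmev, rev, mwo.gvrob, mwur.kzmas, mlisb → 6.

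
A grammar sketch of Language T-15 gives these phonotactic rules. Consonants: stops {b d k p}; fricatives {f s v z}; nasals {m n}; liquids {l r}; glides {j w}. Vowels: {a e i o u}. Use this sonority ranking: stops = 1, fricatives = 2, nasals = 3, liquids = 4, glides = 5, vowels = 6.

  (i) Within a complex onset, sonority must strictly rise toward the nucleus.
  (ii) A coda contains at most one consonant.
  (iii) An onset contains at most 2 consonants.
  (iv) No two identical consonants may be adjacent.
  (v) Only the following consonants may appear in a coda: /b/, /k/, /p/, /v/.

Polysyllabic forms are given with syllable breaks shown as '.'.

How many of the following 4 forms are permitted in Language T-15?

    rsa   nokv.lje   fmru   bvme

0

rsa — violates constraint (i): syllable 1 onset /rs/: /r/ (liquid, 4) → /s/ (fricative, 2) does not rise → not permitted
nokv.lje — violates constraint (ii): syllable 1 coda /kv/ has 2 consonants (> 1) → not permitted
fmru — violates constraint (iii): syllable 1 onset /fmr/ has 3 consonants (> 2) → not permitted
bvme — violates constraint (iii): syllable 1 onset /bvm/ has 3 consonants (> 2) → not permitted
No form is permitted → 0.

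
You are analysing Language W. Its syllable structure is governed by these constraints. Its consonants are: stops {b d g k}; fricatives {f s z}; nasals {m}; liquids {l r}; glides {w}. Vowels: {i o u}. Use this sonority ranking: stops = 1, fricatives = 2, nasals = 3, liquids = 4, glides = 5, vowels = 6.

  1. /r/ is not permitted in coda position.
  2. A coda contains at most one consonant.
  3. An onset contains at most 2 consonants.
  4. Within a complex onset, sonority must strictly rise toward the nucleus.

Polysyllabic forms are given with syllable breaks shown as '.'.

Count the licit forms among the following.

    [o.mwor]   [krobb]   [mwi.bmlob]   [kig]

[o.mwor] — violates constraint 1: syllable 2 coda contains /r/ → illicit
[krobb] — violates constraint 2: syllable 1 coda /bb/ has 2 consonants (> 1) → illicit
[mwi.bmlob] — violates constraint 3: syllable 2 onset /bml/ has 3 consonants (> 2) → illicit
[kig] — σ1 onset /k/, coda /g/ ok → licit
Licit: [kig] → 1.

1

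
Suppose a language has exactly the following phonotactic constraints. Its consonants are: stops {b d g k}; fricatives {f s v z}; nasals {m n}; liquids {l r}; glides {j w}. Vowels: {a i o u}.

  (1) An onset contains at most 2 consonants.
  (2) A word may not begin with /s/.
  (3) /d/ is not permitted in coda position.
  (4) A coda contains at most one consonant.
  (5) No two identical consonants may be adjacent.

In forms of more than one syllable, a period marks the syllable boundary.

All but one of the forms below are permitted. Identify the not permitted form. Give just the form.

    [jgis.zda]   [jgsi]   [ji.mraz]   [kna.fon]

[jgis.zda] — σ1 onset /jg/ (2C), coda /s/ ok; σ2 onset /zd/ (2C), coda /∅/ ok → permitted
[jgsi] — violates constraint 1: syllable 1 onset /jgs/ has 3 consonants (> 2) → not permitted
[ji.mraz] — σ1 onset /j/, coda /∅/ ok; σ2 onset /mr/ (2C), coda /z/ ok → permitted
[kna.fon] — σ1 onset /kn/ (2C), coda /∅/ ok; σ2 onset /f/, coda /n/ ok → permitted

[jgsi]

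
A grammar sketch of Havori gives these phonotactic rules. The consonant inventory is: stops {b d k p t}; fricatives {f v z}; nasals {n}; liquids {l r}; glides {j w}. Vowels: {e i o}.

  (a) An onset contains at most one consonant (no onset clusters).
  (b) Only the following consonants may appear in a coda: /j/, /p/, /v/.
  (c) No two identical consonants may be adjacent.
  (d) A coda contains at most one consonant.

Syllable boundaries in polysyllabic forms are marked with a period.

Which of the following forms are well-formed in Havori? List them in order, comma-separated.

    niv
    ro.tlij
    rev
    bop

niv, rev, bop

niv — σ1 onset /n/, coda /v/ ok → well-formed
ro.tlij — violates constraint (a): syllable 2 onset /tl/ has 2 consonants (> 1) → ill-formed
rev — σ1 onset /r/, coda /v/ ok → well-formed
bop — σ1 onset /b/, coda /p/ ok → well-formed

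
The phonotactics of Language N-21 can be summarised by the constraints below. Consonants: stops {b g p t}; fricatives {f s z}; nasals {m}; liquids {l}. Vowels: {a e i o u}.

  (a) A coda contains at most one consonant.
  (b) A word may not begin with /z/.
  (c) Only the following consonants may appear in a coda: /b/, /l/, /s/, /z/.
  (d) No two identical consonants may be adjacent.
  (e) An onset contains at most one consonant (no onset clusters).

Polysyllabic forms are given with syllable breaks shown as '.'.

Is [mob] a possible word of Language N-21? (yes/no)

yes

[mob] — σ1 onset /m/, coda /b/ ok → well-formed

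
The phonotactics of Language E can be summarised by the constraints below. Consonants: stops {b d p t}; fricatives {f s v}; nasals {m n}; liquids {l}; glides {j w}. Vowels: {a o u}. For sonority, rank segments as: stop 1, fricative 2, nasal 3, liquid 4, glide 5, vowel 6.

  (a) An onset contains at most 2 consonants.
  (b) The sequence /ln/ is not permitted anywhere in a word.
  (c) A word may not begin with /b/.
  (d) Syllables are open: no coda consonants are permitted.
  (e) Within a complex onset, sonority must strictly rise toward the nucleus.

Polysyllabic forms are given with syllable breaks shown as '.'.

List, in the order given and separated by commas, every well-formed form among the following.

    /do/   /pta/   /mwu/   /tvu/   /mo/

/do/, /mwu/, /tvu/, /mo/

/do/ — σ1 onset /d/, coda /∅/ ok → well-formed
/pta/ — violates constraint (e): syllable 1 onset /pt/: /p/ (stop, 1) → /t/ (stop, 1) does not rise → ill-formed
/mwu/ — σ1 onset /mw/ (3→5 rises), coda /∅/ ok → well-formed
/tvu/ — σ1 onset /tv/ (1→2 rises), coda /∅/ ok → well-formed
/mo/ — σ1 onset /m/, coda /∅/ ok → well-formed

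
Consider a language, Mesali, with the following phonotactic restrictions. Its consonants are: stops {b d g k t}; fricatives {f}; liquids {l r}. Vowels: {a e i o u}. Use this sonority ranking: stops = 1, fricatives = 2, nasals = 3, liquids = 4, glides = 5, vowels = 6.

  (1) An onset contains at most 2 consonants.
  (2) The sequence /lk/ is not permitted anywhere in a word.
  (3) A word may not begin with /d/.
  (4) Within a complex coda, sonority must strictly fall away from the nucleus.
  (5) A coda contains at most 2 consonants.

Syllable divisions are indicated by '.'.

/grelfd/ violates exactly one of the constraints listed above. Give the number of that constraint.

5

/grelfd/: syllable 1 coda /lfd/ has 3 consonants (> 2).
This is a violation of constraint 5: "A coda contains at most 2 consonants."
The remaining constraints (1, 2, 3, 4) are satisfied.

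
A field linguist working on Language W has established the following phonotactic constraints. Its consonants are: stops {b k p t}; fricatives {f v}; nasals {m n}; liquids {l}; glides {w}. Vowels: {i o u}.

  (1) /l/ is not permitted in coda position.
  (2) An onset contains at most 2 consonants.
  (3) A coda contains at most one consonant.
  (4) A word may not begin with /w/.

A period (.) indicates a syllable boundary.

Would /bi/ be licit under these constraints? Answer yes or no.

yes

/bi/ — σ1 onset /b/, coda /∅/ ok → licit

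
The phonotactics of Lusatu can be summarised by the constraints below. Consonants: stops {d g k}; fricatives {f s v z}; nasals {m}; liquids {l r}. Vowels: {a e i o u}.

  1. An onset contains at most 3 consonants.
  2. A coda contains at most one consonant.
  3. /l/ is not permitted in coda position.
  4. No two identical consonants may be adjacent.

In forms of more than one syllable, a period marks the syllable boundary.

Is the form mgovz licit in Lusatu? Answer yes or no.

mgovz — violates constraint 2: syllable 1 coda /vz/ has 2 consonants (> 1) → illicit

no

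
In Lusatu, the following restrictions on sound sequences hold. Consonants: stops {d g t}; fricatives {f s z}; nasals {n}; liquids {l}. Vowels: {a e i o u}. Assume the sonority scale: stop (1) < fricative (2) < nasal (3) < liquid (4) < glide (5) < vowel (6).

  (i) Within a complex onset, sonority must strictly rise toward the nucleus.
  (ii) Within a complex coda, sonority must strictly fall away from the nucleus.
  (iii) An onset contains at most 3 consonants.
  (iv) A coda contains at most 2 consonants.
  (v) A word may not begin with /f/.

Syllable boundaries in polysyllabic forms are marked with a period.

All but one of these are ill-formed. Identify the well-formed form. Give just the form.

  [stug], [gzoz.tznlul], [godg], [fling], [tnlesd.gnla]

[stug] — violates constraint (i): syllable 1 onset /st/: /s/ (fricative, 2) → /t/ (stop, 1) does not rise → ill-formed
[gzoz.tznlul] — violates constraint (iii): syllable 2 onset /tznl/ has 4 consonants (> 3) → ill-formed
[godg] — violates constraint (ii): syllable 1 coda /dg/: /d/ (stop, 1) → /g/ (stop, 1) does not fall → ill-formed
[fling] — violates constraint (v): word begins with /f/ → ill-formed
[tnlesd.gnla] — σ1 onset /tnl/ (1→3→4 rises), coda /sd/ (2→1 falls) ok; σ2 onset /gnl/ (1→3→4 rises), coda /∅/ ok → well-formed

[tnlesd.gnla]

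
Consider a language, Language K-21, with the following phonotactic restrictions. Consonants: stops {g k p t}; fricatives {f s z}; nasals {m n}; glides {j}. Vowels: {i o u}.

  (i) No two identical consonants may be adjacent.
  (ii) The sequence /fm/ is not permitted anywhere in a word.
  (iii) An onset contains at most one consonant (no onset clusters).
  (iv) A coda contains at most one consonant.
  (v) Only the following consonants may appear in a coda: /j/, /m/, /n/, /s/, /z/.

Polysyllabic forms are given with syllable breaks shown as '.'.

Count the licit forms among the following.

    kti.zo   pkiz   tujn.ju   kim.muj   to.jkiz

0

kti.zo — violates constraint (iii): syllable 1 onset /kt/ has 2 consonants (> 1) → illicit
pkiz — violates constraint (iii): syllable 1 onset /pk/ has 2 consonants (> 1) → illicit
tujn.ju — violates constraint (iv): syllable 1 coda /jn/ has 2 consonants (> 1) → illicit
kim.muj — violates constraint (i): adjacent identical consonants /mm/ → illicit
to.jkiz — violates constraint (iii): syllable 2 onset /jk/ has 2 consonants (> 1) → illicit
No form is licit → 0.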